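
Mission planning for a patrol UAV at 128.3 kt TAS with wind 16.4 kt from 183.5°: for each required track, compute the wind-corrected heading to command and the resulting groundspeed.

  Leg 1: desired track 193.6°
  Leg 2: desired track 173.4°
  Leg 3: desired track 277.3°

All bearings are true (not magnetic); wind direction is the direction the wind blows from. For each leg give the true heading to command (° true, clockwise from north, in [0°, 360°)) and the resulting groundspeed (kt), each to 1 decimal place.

Leg 1: heading=192.3°, groundspeed=112.1 kt
Leg 2: heading=174.7°, groundspeed=112.1 kt
Leg 3: heading=270.0°, groundspeed=128.3 kt

Leg 1: desired track 193.6°; wind correction -1.3° → command heading 192.3°, groundspeed 112.1 kt
Leg 2: desired track 173.4°; wind correction +1.3° → command heading 174.7°, groundspeed 112.1 kt
Leg 3: desired track 277.3°; wind correction -7.3° → command heading 270.0°, groundspeed 128.3 kt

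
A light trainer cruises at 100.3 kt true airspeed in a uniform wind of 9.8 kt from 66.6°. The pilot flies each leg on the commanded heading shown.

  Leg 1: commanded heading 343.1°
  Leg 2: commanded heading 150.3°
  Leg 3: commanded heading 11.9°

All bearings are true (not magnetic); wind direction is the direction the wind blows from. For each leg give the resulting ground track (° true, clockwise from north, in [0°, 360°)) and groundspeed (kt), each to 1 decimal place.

Leg 1: track=337.5°, groundspeed=99.7 kt
Leg 2: track=155.9°, groundspeed=99.7 kt
Leg 3: track=7.1°, groundspeed=95.0 kt

Leg 1: heading 343.1°; drift -5.6° → track 337.5°, groundspeed 99.7 kt
Leg 2: heading 150.3°; drift +5.6° → track 155.9°, groundspeed 99.7 kt
Leg 3: heading 11.9°; drift -4.8° → track 7.1°, groundspeed 95.0 kt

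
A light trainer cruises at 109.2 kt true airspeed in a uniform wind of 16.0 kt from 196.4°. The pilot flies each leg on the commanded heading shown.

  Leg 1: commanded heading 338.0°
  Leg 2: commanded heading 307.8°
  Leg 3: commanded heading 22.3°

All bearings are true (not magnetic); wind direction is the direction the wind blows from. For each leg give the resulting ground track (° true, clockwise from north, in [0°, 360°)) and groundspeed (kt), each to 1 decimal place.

Leg 1: track=342.7°, groundspeed=122.1 kt
Leg 2: track=315.2°, groundspeed=116.0 kt
Leg 3: track=21.5°, groundspeed=125.1 kt

Leg 1: heading 338.0°; drift +4.7° → track 342.7°, groundspeed 122.1 kt
Leg 2: heading 307.8°; drift +7.4° → track 315.2°, groundspeed 116.0 kt
Leg 3: heading 22.3°; drift -0.8° → track 21.5°, groundspeed 125.1 kt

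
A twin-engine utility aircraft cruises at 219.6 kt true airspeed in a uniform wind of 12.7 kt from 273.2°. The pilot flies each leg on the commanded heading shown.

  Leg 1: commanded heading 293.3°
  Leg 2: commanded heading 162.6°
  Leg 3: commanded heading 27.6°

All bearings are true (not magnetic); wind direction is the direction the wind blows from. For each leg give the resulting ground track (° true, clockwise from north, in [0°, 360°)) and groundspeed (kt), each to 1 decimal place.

Leg 1: track=294.5°, groundspeed=207.7 kt
Leg 2: track=159.6°, groundspeed=224.4 kt
Leg 3: track=30.5°, groundspeed=225.1 kt

Leg 1: heading 293.3°; drift +1.2° → track 294.5°, groundspeed 207.7 kt
Leg 2: heading 162.6°; drift -3.0° → track 159.6°, groundspeed 224.4 kt
Leg 3: heading 27.6°; drift +2.9° → track 30.5°, groundspeed 225.1 kt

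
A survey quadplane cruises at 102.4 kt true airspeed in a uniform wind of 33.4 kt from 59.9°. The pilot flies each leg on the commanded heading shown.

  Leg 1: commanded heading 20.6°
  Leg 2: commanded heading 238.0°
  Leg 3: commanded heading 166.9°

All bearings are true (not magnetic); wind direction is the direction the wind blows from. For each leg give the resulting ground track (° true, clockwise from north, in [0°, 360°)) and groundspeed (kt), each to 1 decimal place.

Leg 1: track=5.2°, groundspeed=79.4 kt
Leg 2: track=238.5°, groundspeed=135.8 kt
Leg 3: track=182.8°, groundspeed=116.6 kt

Leg 1: heading 20.6°; drift -15.4° → track 5.2°, groundspeed 79.4 kt
Leg 2: heading 238.0°; drift +0.5° → track 238.5°, groundspeed 135.8 kt
Leg 3: heading 166.9°; drift +15.9° → track 182.8°, groundspeed 116.6 kt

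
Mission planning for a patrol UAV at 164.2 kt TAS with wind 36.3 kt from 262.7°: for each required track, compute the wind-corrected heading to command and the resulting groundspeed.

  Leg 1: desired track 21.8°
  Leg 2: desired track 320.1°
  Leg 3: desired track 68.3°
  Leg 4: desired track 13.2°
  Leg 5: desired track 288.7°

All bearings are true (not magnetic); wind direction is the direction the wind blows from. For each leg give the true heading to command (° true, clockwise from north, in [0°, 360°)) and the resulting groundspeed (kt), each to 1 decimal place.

Leg 1: heading=10.7°, groundspeed=178.8 kt
Leg 2: heading=309.4°, groundspeed=141.8 kt
Leg 3: heading=65.1°, groundspeed=199.1 kt
Leg 4: heading=1.2°, groundspeed=173.4 kt
Leg 5: heading=283.1°, groundspeed=130.8 kt

Leg 1: desired track 21.8°; wind correction -11.1° → command heading 10.7°, groundspeed 178.8 kt
Leg 2: desired track 320.1°; wind correction -10.7° → command heading 309.4°, groundspeed 141.8 kt
Leg 3: desired track 68.3°; wind correction -3.2° → command heading 65.1°, groundspeed 199.1 kt
Leg 4: desired track 13.2°; wind correction -12.0° → command heading 1.2°, groundspeed 173.4 kt
Leg 5: desired track 288.7°; wind correction -5.6° → command heading 283.1°, groundspeed 130.8 kt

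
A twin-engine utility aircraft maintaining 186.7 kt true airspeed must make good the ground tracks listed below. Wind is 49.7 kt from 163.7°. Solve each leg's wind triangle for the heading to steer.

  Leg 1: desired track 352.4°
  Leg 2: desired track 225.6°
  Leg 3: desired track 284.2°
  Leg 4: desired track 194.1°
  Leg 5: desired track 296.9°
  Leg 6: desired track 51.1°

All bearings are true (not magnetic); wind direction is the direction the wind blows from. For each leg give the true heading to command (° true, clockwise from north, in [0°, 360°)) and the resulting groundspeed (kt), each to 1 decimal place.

Leg 1: desired track 352.4°; wind correction +2.3° → command heading 354.7°, groundspeed 235.7 kt
Leg 2: desired track 225.6°; wind correction -13.6° → command heading 212.0°, groundspeed 158.1 kt
Leg 3: desired track 284.2°; wind correction -13.3° → command heading 270.9°, groundspeed 206.9 kt
Leg 4: desired track 194.1°; wind correction -7.7° → command heading 186.4°, groundspeed 142.1 kt
Leg 5: desired track 296.9°; wind correction -11.2° → command heading 285.7°, groundspeed 217.2 kt
Leg 6: desired track 51.1°; wind correction +14.2° → command heading 65.3°, groundspeed 200.1 kt

Leg 1: heading=354.7°, groundspeed=235.7 kt
Leg 2: heading=212.0°, groundspeed=158.1 kt
Leg 3: heading=270.9°, groundspeed=206.9 kt
Leg 4: heading=186.4°, groundspeed=142.1 kt
Leg 5: heading=285.7°, groundspeed=217.2 kt
Leg 6: heading=65.3°, groundspeed=200.1 kt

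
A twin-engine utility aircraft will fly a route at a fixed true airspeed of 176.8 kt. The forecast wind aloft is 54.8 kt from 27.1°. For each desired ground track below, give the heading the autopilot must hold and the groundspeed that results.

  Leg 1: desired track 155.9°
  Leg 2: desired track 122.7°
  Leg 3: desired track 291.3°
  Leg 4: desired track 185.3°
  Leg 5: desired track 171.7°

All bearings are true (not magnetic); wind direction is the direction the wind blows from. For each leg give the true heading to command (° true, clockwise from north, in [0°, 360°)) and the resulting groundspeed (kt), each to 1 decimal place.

Leg 1: desired track 155.9°; wind correction -14.0° → command heading 141.9°, groundspeed 205.9 kt
Leg 2: desired track 122.7°; wind correction -18.0° → command heading 104.7°, groundspeed 173.5 kt
Leg 3: desired track 291.3°; wind correction +18.0° → command heading 309.3°, groundspeed 173.7 kt
Leg 4: desired track 185.3°; wind correction -6.6° → command heading 178.7°, groundspeed 226.5 kt
Leg 5: desired track 171.7°; wind correction -10.3° → command heading 161.4°, groundspeed 218.6 kt

Leg 1: heading=141.9°, groundspeed=205.9 kt
Leg 2: heading=104.7°, groundspeed=173.5 kt
Leg 3: heading=309.3°, groundspeed=173.7 kt
Leg 4: heading=178.7°, groundspeed=226.5 kt
Leg 5: heading=161.4°, groundspeed=218.6 kt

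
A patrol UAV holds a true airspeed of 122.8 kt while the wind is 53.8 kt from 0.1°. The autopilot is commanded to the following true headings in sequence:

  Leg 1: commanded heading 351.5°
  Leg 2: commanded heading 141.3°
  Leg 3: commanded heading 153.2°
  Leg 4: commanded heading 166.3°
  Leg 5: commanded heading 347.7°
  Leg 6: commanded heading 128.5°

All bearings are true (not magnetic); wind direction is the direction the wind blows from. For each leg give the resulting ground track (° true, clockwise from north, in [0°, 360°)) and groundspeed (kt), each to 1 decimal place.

Leg 1: track=344.9°, groundspeed=70.1 kt
Leg 2: track=152.9°, groundspeed=168.1 kt
Leg 3: track=161.3°, groundspeed=172.5 kt
Leg 4: track=170.5°, groundspeed=175.5 kt
Leg 5: track=338.4°, groundspeed=71.2 kt
Leg 6: track=143.6°, groundspeed=161.8 kt

Leg 1: heading 351.5°; drift -6.6° → track 344.9°, groundspeed 70.1 kt
Leg 2: heading 141.3°; drift +11.6° → track 152.9°, groundspeed 168.1 kt
Leg 3: heading 153.2°; drift +8.1° → track 161.3°, groundspeed 172.5 kt
Leg 4: heading 166.3°; drift +4.2° → track 170.5°, groundspeed 175.5 kt
Leg 5: heading 347.7°; drift -9.3° → track 338.4°, groundspeed 71.2 kt
Leg 6: heading 128.5°; drift +15.1° → track 143.6°, groundspeed 161.8 kt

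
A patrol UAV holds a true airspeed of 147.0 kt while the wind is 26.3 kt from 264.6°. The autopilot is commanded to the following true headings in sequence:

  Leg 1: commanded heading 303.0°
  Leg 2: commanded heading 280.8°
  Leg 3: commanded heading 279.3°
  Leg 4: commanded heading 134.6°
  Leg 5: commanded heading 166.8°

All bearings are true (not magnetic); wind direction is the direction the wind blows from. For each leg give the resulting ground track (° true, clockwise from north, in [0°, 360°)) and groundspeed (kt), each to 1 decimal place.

Leg 1: heading 303.0°; drift +7.4° → track 310.4°, groundspeed 127.4 kt
Leg 2: heading 280.8°; drift +3.4° → track 284.2°, groundspeed 122.0 kt
Leg 3: heading 279.3°; drift +3.1° → track 282.4°, groundspeed 121.7 kt
Leg 4: heading 134.6°; drift -7.0° → track 127.6°, groundspeed 165.1 kt
Leg 5: heading 166.8°; drift -9.8° → track 157.0°, groundspeed 152.8 kt

Leg 1: track=310.4°, groundspeed=127.4 kt
Leg 2: track=284.2°, groundspeed=122.0 kt
Leg 3: track=282.4°, groundspeed=121.7 kt
Leg 4: track=127.6°, groundspeed=165.1 kt
Leg 5: track=157.0°, groundspeed=152.8 kt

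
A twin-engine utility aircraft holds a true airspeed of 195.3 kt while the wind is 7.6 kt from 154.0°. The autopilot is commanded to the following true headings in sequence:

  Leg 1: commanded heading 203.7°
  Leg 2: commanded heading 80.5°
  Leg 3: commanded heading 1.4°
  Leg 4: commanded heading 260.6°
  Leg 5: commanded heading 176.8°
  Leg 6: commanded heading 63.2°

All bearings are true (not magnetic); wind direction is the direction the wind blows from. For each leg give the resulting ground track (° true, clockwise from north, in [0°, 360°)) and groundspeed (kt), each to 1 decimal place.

Leg 1: track=205.4°, groundspeed=190.5 kt
Leg 2: track=78.3°, groundspeed=193.3 kt
Leg 3: track=0.4°, groundspeed=202.1 kt
Leg 4: track=262.7°, groundspeed=197.6 kt
Leg 5: track=177.7°, groundspeed=188.3 kt
Leg 6: track=61.0°, groundspeed=195.6 kt

Leg 1: heading 203.7°; drift +1.7° → track 205.4°, groundspeed 190.5 kt
Leg 2: heading 80.5°; drift -2.2° → track 78.3°, groundspeed 193.3 kt
Leg 3: heading 1.4°; drift -1.0° → track 0.4°, groundspeed 202.1 kt
Leg 4: heading 260.6°; drift +2.1° → track 262.7°, groundspeed 197.6 kt
Leg 5: heading 176.8°; drift +0.9° → track 177.7°, groundspeed 188.3 kt
Leg 6: heading 63.2°; drift -2.2° → track 61.0°, groundspeed 195.6 kt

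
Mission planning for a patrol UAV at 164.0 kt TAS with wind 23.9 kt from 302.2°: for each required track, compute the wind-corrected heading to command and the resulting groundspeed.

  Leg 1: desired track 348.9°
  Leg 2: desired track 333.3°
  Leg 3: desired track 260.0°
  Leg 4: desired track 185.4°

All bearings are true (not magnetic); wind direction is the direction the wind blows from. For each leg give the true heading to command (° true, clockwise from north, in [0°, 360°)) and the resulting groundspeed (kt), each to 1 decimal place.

Leg 1: heading=342.8°, groundspeed=146.7 kt
Leg 2: heading=329.0°, groundspeed=143.1 kt
Leg 3: heading=265.6°, groundspeed=145.5 kt
Leg 4: heading=192.9°, groundspeed=173.4 kt

Leg 1: desired track 348.9°; wind correction -6.1° → command heading 342.8°, groundspeed 146.7 kt
Leg 2: desired track 333.3°; wind correction -4.3° → command heading 329.0°, groundspeed 143.1 kt
Leg 3: desired track 260.0°; wind correction +5.6° → command heading 265.6°, groundspeed 145.5 kt
Leg 4: desired track 185.4°; wind correction +7.5° → command heading 192.9°, groundspeed 173.4 kt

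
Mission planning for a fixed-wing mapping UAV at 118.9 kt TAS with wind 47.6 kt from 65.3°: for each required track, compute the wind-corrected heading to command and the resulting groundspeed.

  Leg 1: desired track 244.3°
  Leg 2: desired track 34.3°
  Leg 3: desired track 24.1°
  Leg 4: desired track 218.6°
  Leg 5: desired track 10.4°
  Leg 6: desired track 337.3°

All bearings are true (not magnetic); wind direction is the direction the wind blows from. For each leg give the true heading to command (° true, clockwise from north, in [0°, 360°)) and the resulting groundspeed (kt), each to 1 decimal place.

Leg 1: heading=243.9°, groundspeed=166.5 kt
Leg 2: heading=46.2°, groundspeed=75.5 kt
Leg 3: heading=39.4°, groundspeed=78.9 kt
Leg 4: heading=208.2°, groundspeed=159.5 kt
Leg 5: heading=29.5°, groundspeed=85.0 kt
Leg 6: heading=0.9°, groundspeed=107.3 kt

Leg 1: desired track 244.3°; wind correction -0.4° → command heading 243.9°, groundspeed 166.5 kt
Leg 2: desired track 34.3°; wind correction +11.9° → command heading 46.2°, groundspeed 75.5 kt
Leg 3: desired track 24.1°; wind correction +15.3° → command heading 39.4°, groundspeed 78.9 kt
Leg 4: desired track 218.6°; wind correction -10.4° → command heading 208.2°, groundspeed 159.5 kt
Leg 5: desired track 10.4°; wind correction +19.1° → command heading 29.5°, groundspeed 85.0 kt
Leg 6: desired track 337.3°; wind correction +23.6° → command heading 0.9°, groundspeed 107.3 kt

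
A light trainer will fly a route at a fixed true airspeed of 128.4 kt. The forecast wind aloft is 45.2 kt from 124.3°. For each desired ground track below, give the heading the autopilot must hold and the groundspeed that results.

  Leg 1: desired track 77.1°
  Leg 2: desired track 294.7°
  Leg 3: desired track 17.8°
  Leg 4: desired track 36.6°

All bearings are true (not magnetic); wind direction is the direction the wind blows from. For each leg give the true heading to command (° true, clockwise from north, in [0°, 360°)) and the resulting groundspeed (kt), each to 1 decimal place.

Leg 1: desired track 77.1°; wind correction +15.0° → command heading 92.1°, groundspeed 93.3 kt
Leg 2: desired track 294.7°; wind correction -3.4° → command heading 291.3°, groundspeed 172.7 kt
Leg 3: desired track 17.8°; wind correction +19.7° → command heading 37.5°, groundspeed 133.7 kt
Leg 4: desired track 36.6°; wind correction +20.6° → command heading 57.2°, groundspeed 118.4 kt

Leg 1: heading=92.1°, groundspeed=93.3 kt
Leg 2: heading=291.3°, groundspeed=172.7 kt
Leg 3: heading=37.5°, groundspeed=133.7 kt
Leg 4: heading=57.2°, groundspeed=118.4 kt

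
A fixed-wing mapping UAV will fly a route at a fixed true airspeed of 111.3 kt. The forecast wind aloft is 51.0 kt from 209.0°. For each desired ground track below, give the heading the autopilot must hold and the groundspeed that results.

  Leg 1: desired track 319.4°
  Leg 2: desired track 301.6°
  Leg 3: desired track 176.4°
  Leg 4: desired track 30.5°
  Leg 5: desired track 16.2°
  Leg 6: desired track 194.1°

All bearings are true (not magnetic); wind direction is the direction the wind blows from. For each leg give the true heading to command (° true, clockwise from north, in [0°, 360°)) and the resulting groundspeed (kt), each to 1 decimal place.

Leg 1: heading=294.0°, groundspeed=118.3 kt
Leg 2: heading=274.4°, groundspeed=101.3 kt
Leg 3: heading=190.7°, groundspeed=64.9 kt
Leg 4: heading=31.2°, groundspeed=162.3 kt
Leg 5: heading=10.4°, groundspeed=160.5 kt
Leg 6: heading=200.9°, groundspeed=61.2 kt

Leg 1: desired track 319.4°; wind correction -25.4° → command heading 294.0°, groundspeed 118.3 kt
Leg 2: desired track 301.6°; wind correction -27.2° → command heading 274.4°, groundspeed 101.3 kt
Leg 3: desired track 176.4°; wind correction +14.3° → command heading 190.7°, groundspeed 64.9 kt
Leg 4: desired track 30.5°; wind correction +0.7° → command heading 31.2°, groundspeed 162.3 kt
Leg 5: desired track 16.2°; wind correction -5.8° → command heading 10.4°, groundspeed 160.5 kt
Leg 6: desired track 194.1°; wind correction +6.8° → command heading 200.9°, groundspeed 61.2 kt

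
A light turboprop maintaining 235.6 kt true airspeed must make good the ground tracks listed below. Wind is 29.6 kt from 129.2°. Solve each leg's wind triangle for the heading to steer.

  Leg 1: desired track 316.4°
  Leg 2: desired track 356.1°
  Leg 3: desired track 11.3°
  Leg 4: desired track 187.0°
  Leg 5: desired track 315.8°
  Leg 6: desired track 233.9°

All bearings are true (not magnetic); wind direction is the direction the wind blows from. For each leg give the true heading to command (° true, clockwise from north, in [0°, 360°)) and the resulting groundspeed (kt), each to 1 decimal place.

Leg 1: heading=317.3°, groundspeed=264.9 kt
Leg 2: heading=1.4°, groundspeed=254.8 kt
Leg 3: heading=17.7°, groundspeed=248.0 kt
Leg 4: heading=180.9°, groundspeed=218.5 kt
Leg 5: heading=316.6°, groundspeed=265.0 kt
Leg 6: heading=226.9°, groundspeed=241.4 kt

Leg 1: desired track 316.4°; wind correction +0.9° → command heading 317.3°, groundspeed 264.9 kt
Leg 2: desired track 356.1°; wind correction +5.3° → command heading 1.4°, groundspeed 254.8 kt
Leg 3: desired track 11.3°; wind correction +6.4° → command heading 17.7°, groundspeed 248.0 kt
Leg 4: desired track 187.0°; wind correction -6.1° → command heading 180.9°, groundspeed 218.5 kt
Leg 5: desired track 315.8°; wind correction +0.8° → command heading 316.6°, groundspeed 265.0 kt
Leg 6: desired track 233.9°; wind correction -7.0° → command heading 226.9°, groundspeed 241.4 kt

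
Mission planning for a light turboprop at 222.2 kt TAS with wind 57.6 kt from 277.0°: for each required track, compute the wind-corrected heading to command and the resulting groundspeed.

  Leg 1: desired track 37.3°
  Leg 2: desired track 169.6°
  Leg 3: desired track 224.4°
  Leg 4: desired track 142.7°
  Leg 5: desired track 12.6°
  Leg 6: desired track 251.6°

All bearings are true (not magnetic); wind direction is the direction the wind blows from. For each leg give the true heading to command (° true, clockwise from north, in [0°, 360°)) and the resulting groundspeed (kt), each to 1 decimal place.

Leg 1: desired track 37.3°; wind correction -12.9° → command heading 24.4°, groundspeed 245.6 kt
Leg 2: desired track 169.6°; wind correction +14.3° → command heading 183.9°, groundspeed 232.5 kt
Leg 3: desired track 224.4°; wind correction +11.9° → command heading 236.3°, groundspeed 182.5 kt
Leg 4: desired track 142.7°; wind correction +10.7° → command heading 153.4°, groundspeed 258.6 kt
Leg 5: desired track 12.6°; wind correction -15.0° → command heading 357.6°, groundspeed 220.3 kt
Leg 6: desired track 251.6°; wind correction +6.4° → command heading 258.0°, groundspeed 168.8 kt

Leg 1: heading=24.4°, groundspeed=245.6 kt
Leg 2: heading=183.9°, groundspeed=232.5 kt
Leg 3: heading=236.3°, groundspeed=182.5 kt
Leg 4: heading=153.4°, groundspeed=258.6 kt
Leg 5: heading=357.6°, groundspeed=220.3 kt
Leg 6: heading=258.0°, groundspeed=168.8 kt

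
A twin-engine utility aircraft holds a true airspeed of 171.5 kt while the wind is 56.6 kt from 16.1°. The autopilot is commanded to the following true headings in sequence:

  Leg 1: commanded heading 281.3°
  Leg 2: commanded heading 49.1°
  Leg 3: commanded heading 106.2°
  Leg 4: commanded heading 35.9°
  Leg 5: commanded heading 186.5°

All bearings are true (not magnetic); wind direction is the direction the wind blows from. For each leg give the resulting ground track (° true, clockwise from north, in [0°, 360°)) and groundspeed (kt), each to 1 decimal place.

Leg 1: track=263.6°, groundspeed=185.0 kt
Leg 2: track=63.1°, groundspeed=127.8 kt
Leg 3: track=124.5°, groundspeed=180.7 kt
Leg 4: track=45.1°, groundspeed=119.8 kt
Leg 5: track=188.9°, groundspeed=227.5 kt

Leg 1: heading 281.3°; drift -17.7° → track 263.6°, groundspeed 185.0 kt
Leg 2: heading 49.1°; drift +14.0° → track 63.1°, groundspeed 127.8 kt
Leg 3: heading 106.2°; drift +18.3° → track 124.5°, groundspeed 180.7 kt
Leg 4: heading 35.9°; drift +9.2° → track 45.1°, groundspeed 119.8 kt
Leg 5: heading 186.5°; drift +2.4° → track 188.9°, groundspeed 227.5 kt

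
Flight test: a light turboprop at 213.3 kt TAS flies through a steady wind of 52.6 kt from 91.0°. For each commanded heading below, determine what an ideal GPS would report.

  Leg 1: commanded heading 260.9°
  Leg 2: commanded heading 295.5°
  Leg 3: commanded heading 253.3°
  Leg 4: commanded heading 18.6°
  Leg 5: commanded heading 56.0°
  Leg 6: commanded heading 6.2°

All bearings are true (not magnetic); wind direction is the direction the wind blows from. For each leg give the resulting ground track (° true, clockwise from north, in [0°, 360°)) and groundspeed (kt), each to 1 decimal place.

Leg 1: heading 260.9°; drift +2.0° → track 262.9°, groundspeed 265.2 kt
Leg 2: heading 295.5°; drift -4.8° → track 290.7°, groundspeed 262.1 kt
Leg 3: heading 253.3°; drift +3.5° → track 256.8°, groundspeed 263.9 kt
Leg 4: heading 18.6°; drift -14.3° → track 4.3°, groundspeed 203.7 kt
Leg 5: heading 56.0°; drift -10.1° → track 45.9°, groundspeed 172.9 kt
Leg 6: heading 6.2°; drift -14.1° → track 352.1°, groundspeed 215.0 kt

Leg 1: track=262.9°, groundspeed=265.2 kt
Leg 2: track=290.7°, groundspeed=262.1 kt
Leg 3: track=256.8°, groundspeed=263.9 kt
Leg 4: track=4.3°, groundspeed=203.7 kt
Leg 5: track=45.9°, groundspeed=172.9 kt
Leg 6: track=352.1°, groundspeed=215.0 kt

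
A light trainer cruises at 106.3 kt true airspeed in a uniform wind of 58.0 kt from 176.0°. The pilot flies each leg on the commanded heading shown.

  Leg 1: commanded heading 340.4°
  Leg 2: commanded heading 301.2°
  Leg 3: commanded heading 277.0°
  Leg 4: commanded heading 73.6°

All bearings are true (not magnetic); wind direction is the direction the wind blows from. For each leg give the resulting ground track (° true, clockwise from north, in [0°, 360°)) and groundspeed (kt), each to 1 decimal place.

Leg 1: track=345.9°, groundspeed=162.9 kt
Leg 2: track=319.9°, groundspeed=147.6 kt
Leg 3: track=302.9°, groundspeed=130.4 kt
Leg 4: track=48.1°, groundspeed=131.6 kt

Leg 1: heading 340.4°; drift +5.5° → track 345.9°, groundspeed 162.9 kt
Leg 2: heading 301.2°; drift +18.7° → track 319.9°, groundspeed 147.6 kt
Leg 3: heading 277.0°; drift +25.9° → track 302.9°, groundspeed 130.4 kt
Leg 4: heading 73.6°; drift -25.5° → track 48.1°, groundspeed 131.6 kt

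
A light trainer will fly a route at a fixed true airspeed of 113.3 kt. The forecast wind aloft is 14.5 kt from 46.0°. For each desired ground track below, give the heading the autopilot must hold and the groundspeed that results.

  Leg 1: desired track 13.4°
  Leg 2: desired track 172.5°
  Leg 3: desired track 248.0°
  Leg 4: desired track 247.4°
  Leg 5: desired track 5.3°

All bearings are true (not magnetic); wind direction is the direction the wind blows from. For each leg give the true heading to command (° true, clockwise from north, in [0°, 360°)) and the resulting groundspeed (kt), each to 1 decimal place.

Leg 1: desired track 13.4°; wind correction +4.0° → command heading 17.4°, groundspeed 100.8 kt
Leg 2: desired track 172.5°; wind correction -5.9° → command heading 166.6°, groundspeed 121.3 kt
Leg 3: desired track 248.0°; wind correction +2.7° → command heading 250.7°, groundspeed 126.6 kt
Leg 4: desired track 247.4°; wind correction +2.7° → command heading 250.1°, groundspeed 126.7 kt
Leg 5: desired track 5.3°; wind correction +4.8° → command heading 10.1°, groundspeed 101.9 kt

Leg 1: heading=17.4°, groundspeed=100.8 kt
Leg 2: heading=166.6°, groundspeed=121.3 kt
Leg 3: heading=250.7°, groundspeed=126.6 kt
Leg 4: heading=250.1°, groundspeed=126.7 kt
Leg 5: heading=10.1°, groundspeed=101.9 kt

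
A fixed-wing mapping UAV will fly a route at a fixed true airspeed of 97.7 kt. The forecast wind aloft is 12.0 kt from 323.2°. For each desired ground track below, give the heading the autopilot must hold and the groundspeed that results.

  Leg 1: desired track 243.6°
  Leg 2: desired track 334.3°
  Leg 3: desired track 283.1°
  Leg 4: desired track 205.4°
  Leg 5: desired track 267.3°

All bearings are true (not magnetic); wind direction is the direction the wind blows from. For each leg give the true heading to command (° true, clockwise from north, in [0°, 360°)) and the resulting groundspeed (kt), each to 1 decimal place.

Leg 1: heading=250.5°, groundspeed=94.8 kt
Leg 2: heading=332.9°, groundspeed=85.9 kt
Leg 3: heading=287.6°, groundspeed=88.2 kt
Leg 4: heading=211.6°, groundspeed=102.7 kt
Leg 5: heading=273.1°, groundspeed=90.5 kt

Leg 1: desired track 243.6°; wind correction +6.9° → command heading 250.5°, groundspeed 94.8 kt
Leg 2: desired track 334.3°; wind correction -1.4° → command heading 332.9°, groundspeed 85.9 kt
Leg 3: desired track 283.1°; wind correction +4.5° → command heading 287.6°, groundspeed 88.2 kt
Leg 4: desired track 205.4°; wind correction +6.2° → command heading 211.6°, groundspeed 102.7 kt
Leg 5: desired track 267.3°; wind correction +5.8° → command heading 273.1°, groundspeed 90.5 kt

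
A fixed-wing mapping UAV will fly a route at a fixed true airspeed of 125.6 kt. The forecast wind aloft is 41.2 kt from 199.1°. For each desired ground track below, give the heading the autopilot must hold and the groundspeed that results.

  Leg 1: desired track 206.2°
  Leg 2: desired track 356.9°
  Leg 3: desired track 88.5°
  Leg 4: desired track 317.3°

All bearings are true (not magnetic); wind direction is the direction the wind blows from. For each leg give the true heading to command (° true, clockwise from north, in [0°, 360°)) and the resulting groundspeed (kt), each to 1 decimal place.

Leg 1: desired track 206.2°; wind correction -2.3° → command heading 203.9°, groundspeed 84.6 kt
Leg 2: desired track 356.9°; wind correction -7.1° → command heading 349.8°, groundspeed 162.8 kt
Leg 3: desired track 88.5°; wind correction +17.9° → command heading 106.4°, groundspeed 134.0 kt
Leg 4: desired track 317.3°; wind correction -16.8° → command heading 300.5°, groundspeed 139.7 kt

Leg 1: heading=203.9°, groundspeed=84.6 kt
Leg 2: heading=349.8°, groundspeed=162.8 kt
Leg 3: heading=106.4°, groundspeed=134.0 kt
Leg 4: heading=300.5°, groundspeed=139.7 kt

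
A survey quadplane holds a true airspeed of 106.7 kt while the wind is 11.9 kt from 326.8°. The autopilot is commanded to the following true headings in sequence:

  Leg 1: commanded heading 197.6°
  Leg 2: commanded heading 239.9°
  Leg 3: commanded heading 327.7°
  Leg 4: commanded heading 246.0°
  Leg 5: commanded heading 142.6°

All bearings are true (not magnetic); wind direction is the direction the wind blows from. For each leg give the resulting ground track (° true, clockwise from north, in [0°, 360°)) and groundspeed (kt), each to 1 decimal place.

Leg 1: track=193.0°, groundspeed=114.6 kt
Leg 2: track=233.5°, groundspeed=106.7 kt
Leg 3: track=327.8°, groundspeed=94.8 kt
Leg 4: track=239.6°, groundspeed=105.5 kt
Leg 5: track=143.0°, groundspeed=118.6 kt

Leg 1: heading 197.6°; drift -4.6° → track 193.0°, groundspeed 114.6 kt
Leg 2: heading 239.9°; drift -6.4° → track 233.5°, groundspeed 106.7 kt
Leg 3: heading 327.7°; drift +0.1° → track 327.8°, groundspeed 94.8 kt
Leg 4: heading 246.0°; drift -6.4° → track 239.6°, groundspeed 105.5 kt
Leg 5: heading 142.6°; drift +0.4° → track 143.0°, groundspeed 118.6 kt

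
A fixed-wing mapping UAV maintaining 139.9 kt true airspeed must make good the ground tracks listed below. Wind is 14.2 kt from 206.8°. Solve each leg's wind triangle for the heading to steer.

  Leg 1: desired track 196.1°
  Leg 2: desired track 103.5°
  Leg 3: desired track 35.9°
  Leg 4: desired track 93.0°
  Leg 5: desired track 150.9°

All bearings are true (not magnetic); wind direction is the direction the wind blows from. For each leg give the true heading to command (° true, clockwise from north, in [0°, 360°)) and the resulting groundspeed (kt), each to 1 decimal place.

Leg 1: heading=197.2°, groundspeed=125.9 kt
Leg 2: heading=109.2°, groundspeed=142.5 kt
Leg 3: heading=36.8°, groundspeed=153.9 kt
Leg 4: heading=98.3°, groundspeed=145.0 kt
Leg 5: heading=155.7°, groundspeed=131.4 kt

Leg 1: desired track 196.1°; wind correction +1.1° → command heading 197.2°, groundspeed 125.9 kt
Leg 2: desired track 103.5°; wind correction +5.7° → command heading 109.2°, groundspeed 142.5 kt
Leg 3: desired track 35.9°; wind correction +0.9° → command heading 36.8°, groundspeed 153.9 kt
Leg 4: desired track 93.0°; wind correction +5.3° → command heading 98.3°, groundspeed 145.0 kt
Leg 5: desired track 150.9°; wind correction +4.8° → command heading 155.7°, groundspeed 131.4 kt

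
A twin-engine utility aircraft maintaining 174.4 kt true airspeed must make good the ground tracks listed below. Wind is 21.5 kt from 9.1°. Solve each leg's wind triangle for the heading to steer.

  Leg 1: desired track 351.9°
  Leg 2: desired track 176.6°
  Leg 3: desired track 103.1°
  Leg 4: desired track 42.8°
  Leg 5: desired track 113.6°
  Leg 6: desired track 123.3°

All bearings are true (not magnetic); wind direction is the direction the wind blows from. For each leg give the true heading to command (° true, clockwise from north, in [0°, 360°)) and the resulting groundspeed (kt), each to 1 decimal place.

Leg 1: desired track 351.9°; wind correction +2.1° → command heading 354.0°, groundspeed 153.7 kt
Leg 2: desired track 176.6°; wind correction -1.5° → command heading 175.1°, groundspeed 195.3 kt
Leg 3: desired track 103.1°; wind correction -7.1° → command heading 96.0°, groundspeed 174.6 kt
Leg 4: desired track 42.8°; wind correction -3.9° → command heading 38.9°, groundspeed 156.1 kt
Leg 5: desired track 113.6°; wind correction -6.9° → command heading 106.7°, groundspeed 178.5 kt
Leg 6: desired track 123.3°; wind correction -6.5° → command heading 116.8°, groundspeed 182.1 kt

Leg 1: heading=354.0°, groundspeed=153.7 kt
Leg 2: heading=175.1°, groundspeed=195.3 kt
Leg 3: heading=96.0°, groundspeed=174.6 kt
Leg 4: heading=38.9°, groundspeed=156.1 kt
Leg 5: heading=106.7°, groundspeed=178.5 kt
Leg 6: heading=116.8°, groundspeed=182.1 kt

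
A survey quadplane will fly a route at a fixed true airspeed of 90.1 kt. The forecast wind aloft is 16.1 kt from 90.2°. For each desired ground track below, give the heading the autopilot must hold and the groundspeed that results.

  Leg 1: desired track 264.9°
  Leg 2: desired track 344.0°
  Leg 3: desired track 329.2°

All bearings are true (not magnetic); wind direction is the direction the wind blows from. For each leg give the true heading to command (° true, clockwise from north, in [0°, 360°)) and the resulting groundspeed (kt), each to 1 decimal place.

Leg 1: desired track 264.9°; wind correction -0.9° → command heading 264.0°, groundspeed 106.1 kt
Leg 2: desired track 344.0°; wind correction +9.9° → command heading 353.9°, groundspeed 93.3 kt
Leg 3: desired track 329.2°; wind correction +8.8° → command heading 338.0°, groundspeed 97.3 kt

Leg 1: heading=264.0°, groundspeed=106.1 kt
Leg 2: heading=353.9°, groundspeed=93.3 kt
Leg 3: heading=338.0°, groundspeed=97.3 kt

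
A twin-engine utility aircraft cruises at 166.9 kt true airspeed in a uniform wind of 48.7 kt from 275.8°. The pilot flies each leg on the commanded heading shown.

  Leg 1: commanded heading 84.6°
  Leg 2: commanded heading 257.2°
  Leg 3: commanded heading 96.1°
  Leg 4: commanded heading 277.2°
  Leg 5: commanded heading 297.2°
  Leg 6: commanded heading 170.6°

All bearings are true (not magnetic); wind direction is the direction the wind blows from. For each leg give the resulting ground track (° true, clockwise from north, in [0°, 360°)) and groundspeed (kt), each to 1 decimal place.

Leg 1: heading 84.6°; drift +2.5° → track 87.1°, groundspeed 214.9 kt
Leg 2: heading 257.2°; drift -7.3° → track 249.9°, groundspeed 121.7 kt
Leg 3: heading 96.1°; drift -0.1° → track 96.0°, groundspeed 215.6 kt
Leg 4: heading 277.2°; drift +0.6° → track 277.8°, groundspeed 118.2 kt
Leg 5: heading 297.2°; drift +8.3° → track 305.5°, groundspeed 122.8 kt
Leg 6: heading 170.6°; drift -14.7° → track 155.9°, groundspeed 185.7 kt

Leg 1: track=87.1°, groundspeed=214.9 kt
Leg 2: track=249.9°, groundspeed=121.7 kt
Leg 3: track=96.0°, groundspeed=215.6 kt
Leg 4: track=277.8°, groundspeed=118.2 kt
Leg 5: track=305.5°, groundspeed=122.8 kt
Leg 6: track=155.9°, groundspeed=185.7 kt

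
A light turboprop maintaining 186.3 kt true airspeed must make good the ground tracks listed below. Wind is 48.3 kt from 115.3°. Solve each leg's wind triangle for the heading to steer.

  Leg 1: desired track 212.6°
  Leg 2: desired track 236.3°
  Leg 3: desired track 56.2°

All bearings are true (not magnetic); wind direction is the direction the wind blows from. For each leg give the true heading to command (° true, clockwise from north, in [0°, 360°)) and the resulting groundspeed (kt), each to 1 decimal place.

Leg 1: heading=197.7°, groundspeed=186.2 kt
Leg 2: heading=223.5°, groundspeed=206.5 kt
Leg 3: heading=69.1°, groundspeed=156.8 kt

Leg 1: desired track 212.6°; wind correction -14.9° → command heading 197.7°, groundspeed 186.2 kt
Leg 2: desired track 236.3°; wind correction -12.8° → command heading 223.5°, groundspeed 206.5 kt
Leg 3: desired track 56.2°; wind correction +12.9° → command heading 69.1°, groundspeed 156.8 kt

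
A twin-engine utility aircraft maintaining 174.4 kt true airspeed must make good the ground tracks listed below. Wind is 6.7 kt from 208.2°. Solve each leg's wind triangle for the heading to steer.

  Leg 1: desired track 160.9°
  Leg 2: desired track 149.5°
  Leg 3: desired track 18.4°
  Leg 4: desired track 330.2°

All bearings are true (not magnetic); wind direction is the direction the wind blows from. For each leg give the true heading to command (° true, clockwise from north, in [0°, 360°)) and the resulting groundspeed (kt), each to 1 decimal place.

Leg 1: heading=162.5°, groundspeed=169.8 kt
Leg 2: heading=151.4°, groundspeed=170.8 kt
Leg 3: heading=18.0°, groundspeed=181.0 kt
Leg 4: heading=328.3°, groundspeed=177.9 kt

Leg 1: desired track 160.9°; wind correction +1.6° → command heading 162.5°, groundspeed 169.8 kt
Leg 2: desired track 149.5°; wind correction +1.9° → command heading 151.4°, groundspeed 170.8 kt
Leg 3: desired track 18.4°; wind correction -0.4° → command heading 18.0°, groundspeed 181.0 kt
Leg 4: desired track 330.2°; wind correction -1.9° → command heading 328.3°, groundspeed 177.9 kt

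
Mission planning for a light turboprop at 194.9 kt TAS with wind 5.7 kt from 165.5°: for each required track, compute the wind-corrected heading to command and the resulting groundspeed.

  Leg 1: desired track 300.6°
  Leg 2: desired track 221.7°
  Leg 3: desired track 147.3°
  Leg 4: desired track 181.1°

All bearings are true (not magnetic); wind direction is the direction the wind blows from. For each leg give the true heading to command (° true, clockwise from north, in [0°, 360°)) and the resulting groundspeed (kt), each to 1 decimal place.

Leg 1: heading=299.4°, groundspeed=198.9 kt
Leg 2: heading=220.3°, groundspeed=191.7 kt
Leg 3: heading=147.8°, groundspeed=189.5 kt
Leg 4: heading=180.6°, groundspeed=189.4 kt

Leg 1: desired track 300.6°; wind correction -1.2° → command heading 299.4°, groundspeed 198.9 kt
Leg 2: desired track 221.7°; wind correction -1.4° → command heading 220.3°, groundspeed 191.7 kt
Leg 3: desired track 147.3°; wind correction +0.5° → command heading 147.8°, groundspeed 189.5 kt
Leg 4: desired track 181.1°; wind correction -0.5° → command heading 180.6°, groundspeed 189.4 kt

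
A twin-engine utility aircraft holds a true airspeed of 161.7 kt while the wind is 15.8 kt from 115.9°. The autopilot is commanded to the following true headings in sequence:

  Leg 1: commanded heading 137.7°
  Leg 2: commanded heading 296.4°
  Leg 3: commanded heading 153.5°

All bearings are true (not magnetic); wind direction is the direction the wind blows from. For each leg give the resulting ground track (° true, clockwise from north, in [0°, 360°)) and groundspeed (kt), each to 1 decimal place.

Leg 1: track=140.0°, groundspeed=147.1 kt
Leg 2: track=296.4°, groundspeed=177.5 kt
Leg 3: track=157.2°, groundspeed=149.5 kt

Leg 1: heading 137.7°; drift +2.3° → track 140.0°, groundspeed 147.1 kt
Leg 2: heading 296.4°; drift +0.0° → track 296.4°, groundspeed 177.5 kt
Leg 3: heading 153.5°; drift +3.7° → track 157.2°, groundspeed 149.5 kt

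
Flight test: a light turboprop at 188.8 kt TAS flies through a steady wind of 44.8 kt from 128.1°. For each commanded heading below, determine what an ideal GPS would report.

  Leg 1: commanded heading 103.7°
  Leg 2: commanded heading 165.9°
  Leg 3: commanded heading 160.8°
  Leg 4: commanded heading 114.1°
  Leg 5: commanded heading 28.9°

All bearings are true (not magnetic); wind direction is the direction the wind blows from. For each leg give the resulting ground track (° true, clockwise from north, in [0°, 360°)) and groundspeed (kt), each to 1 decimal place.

Leg 1: heading 103.7°; drift -7.1° → track 96.6°, groundspeed 149.2 kt
Leg 2: heading 165.9°; drift +10.1° → track 176.0°, groundspeed 155.8 kt
Leg 3: heading 160.8°; drift +9.1° → track 169.9°, groundspeed 153.0 kt
Leg 4: heading 114.1°; drift -4.3° → track 109.8°, groundspeed 145.7 kt
Leg 5: heading 28.9°; drift -12.7° → track 16.2°, groundspeed 200.9 kt

Leg 1: track=96.6°, groundspeed=149.2 kt
Leg 2: track=176.0°, groundspeed=155.8 kt
Leg 3: track=169.9°, groundspeed=153.0 kt
Leg 4: track=109.8°, groundspeed=145.7 kt
Leg 5: track=16.2°, groundspeed=200.9 kt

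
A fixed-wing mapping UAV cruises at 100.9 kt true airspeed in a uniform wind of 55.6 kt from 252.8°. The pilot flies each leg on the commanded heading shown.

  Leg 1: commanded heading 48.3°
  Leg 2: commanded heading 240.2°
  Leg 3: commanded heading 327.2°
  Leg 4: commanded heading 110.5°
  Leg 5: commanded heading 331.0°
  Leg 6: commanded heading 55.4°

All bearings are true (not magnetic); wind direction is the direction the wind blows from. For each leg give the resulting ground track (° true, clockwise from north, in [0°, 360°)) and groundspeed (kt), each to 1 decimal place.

Leg 1: heading 48.3°; drift +8.7° → track 57.0°, groundspeed 153.2 kt
Leg 2: heading 240.2°; drift -14.6° → track 225.6°, groundspeed 48.2 kt
Leg 3: heading 327.2°; drift +31.9° → track 359.1°, groundspeed 101.3 kt
Leg 4: heading 110.5°; drift -13.2° → track 97.3°, groundspeed 148.8 kt
Leg 5: heading 331.0°; drift +31.3° → track 2.3°, groundspeed 104.8 kt
Leg 6: heading 55.4°; drift +6.2° → track 61.6°, groundspeed 154.9 kt

Leg 1: track=57.0°, groundspeed=153.2 kt
Leg 2: track=225.6°, groundspeed=48.2 kt
Leg 3: track=359.1°, groundspeed=101.3 kt
Leg 4: track=97.3°, groundspeed=148.8 kt
Leg 5: track=2.3°, groundspeed=104.8 kt
Leg 6: track=61.6°, groundspeed=154.9 kt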